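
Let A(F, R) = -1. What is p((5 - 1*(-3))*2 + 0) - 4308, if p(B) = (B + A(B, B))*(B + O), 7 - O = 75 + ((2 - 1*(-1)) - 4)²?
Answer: -5103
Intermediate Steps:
O = -69 (O = 7 - (75 + ((2 - 1*(-1)) - 4)²) = 7 - (75 + ((2 + 1) - 4)²) = 7 - (75 + (3 - 4)²) = 7 - (75 + (-1)²) = 7 - (75 + 1) = 7 - 1*76 = 7 - 76 = -69)
p(B) = (-1 + B)*(-69 + B) (p(B) = (B - 1)*(B - 69) = (-1 + B)*(-69 + B))
p((5 - 1*(-3))*2 + 0) - 4308 = (69 + ((5 - 1*(-3))*2 + 0)² - 70*((5 - 1*(-3))*2 + 0)) - 4308 = (69 + ((5 + 3)*2 + 0)² - 70*((5 + 3)*2 + 0)) - 4308 = (69 + (8*2 + 0)² - 70*(8*2 + 0)) - 4308 = (69 + (16 + 0)² - 70*(16 + 0)) - 4308 = (69 + 16² - 70*16) - 4308 = (69 + 256 - 1120) - 4308 = -795 - 4308 = -5103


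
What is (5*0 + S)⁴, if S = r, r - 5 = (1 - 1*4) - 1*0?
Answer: 16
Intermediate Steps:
r = 2 (r = 5 + ((1 - 1*4) - 1*0) = 5 + ((1 - 4) + 0) = 5 + (-3 + 0) = 5 - 3 = 2)
S = 2
(5*0 + S)⁴ = (5*0 + 2)⁴ = (0 + 2)⁴ = 2⁴ = 16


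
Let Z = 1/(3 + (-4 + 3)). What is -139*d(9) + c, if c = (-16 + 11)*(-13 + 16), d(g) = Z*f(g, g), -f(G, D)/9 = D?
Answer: 11229/2 ≈ 5614.5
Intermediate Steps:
f(G, D) = -9*D
Z = ½ (Z = 1/(3 - 1) = 1/2 = ½ ≈ 0.50000)
d(g) = -9*g/2 (d(g) = (-9*g)/2 = -9*g/2)
c = -15 (c = -5*3 = -15)
-139*d(9) + c = -(-1251)*9/2 - 15 = -139*(-81/2) - 15 = 11259/2 - 15 = 11229/2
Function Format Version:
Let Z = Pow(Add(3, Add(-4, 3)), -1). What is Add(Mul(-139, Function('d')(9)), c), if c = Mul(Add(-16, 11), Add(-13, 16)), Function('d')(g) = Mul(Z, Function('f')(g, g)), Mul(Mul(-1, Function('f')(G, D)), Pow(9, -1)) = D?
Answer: Rational(11229, 2) ≈ 5614.5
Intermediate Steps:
Function('f')(G, D) = Mul(-9, D)
Z = Rational(1, 2) (Z = Pow(Add(3, -1), -1) = Pow(2, -1) = Rational(1, 2) ≈ 0.50000)
Function('d')(g) = Mul(Rational(-9, 2), g) (Function('d')(g) = Mul(Rational(1, 2), Mul(-9, g)) = Mul(Rational(-9, 2), g))
c = -15 (c = Mul(-5, 3) = -15)
Add(Mul(-139, Function('d')(9)), c) = Add(Mul(-139, Mul(Rational(-9, 2), 9)), -15) = Add(Mul(-139, Rational(-81, 2)), -15) = Add(Rational(11259, 2), -15) = Rational(11229, 2)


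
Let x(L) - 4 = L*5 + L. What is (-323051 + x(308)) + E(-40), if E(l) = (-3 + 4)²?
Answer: -321198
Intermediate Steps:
x(L) = 4 + 6*L (x(L) = 4 + (L*5 + L) = 4 + (5*L + L) = 4 + 6*L)
E(l) = 1 (E(l) = 1² = 1)
(-323051 + x(308)) + E(-40) = (-323051 + (4 + 6*308)) + 1 = (-323051 + (4 + 1848)) + 1 = (-323051 + 1852) + 1 = -321199 + 1 = -321198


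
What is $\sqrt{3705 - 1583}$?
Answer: $\sqrt{2122} \approx 46.065$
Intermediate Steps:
$\sqrt{3705 - 1583} = \sqrt{2122}$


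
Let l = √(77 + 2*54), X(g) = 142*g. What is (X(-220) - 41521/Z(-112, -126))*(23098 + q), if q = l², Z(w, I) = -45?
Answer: -3529389773/5 ≈ -7.0588e+8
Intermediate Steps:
l = √185 (l = √(77 + 108) = √185 ≈ 13.601)
q = 185 (q = (√185)² = 185)
(X(-220) - 41521/Z(-112, -126))*(23098 + q) = (142*(-220) - 41521/(-45))*(23098 + 185) = (-31240 - 41521*(-1/45))*23283 = (-31240 + 41521/45)*23283 = -1364279/45*23283 = -3529389773/5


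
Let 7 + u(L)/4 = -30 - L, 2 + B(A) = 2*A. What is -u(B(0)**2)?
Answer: 164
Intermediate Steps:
B(A) = -2 + 2*A
u(L) = -148 - 4*L (u(L) = -28 + 4*(-30 - L) = -28 + (-120 - 4*L) = -148 - 4*L)
-u(B(0)**2) = -(-148 - 4*(-2 + 2*0)**2) = -(-148 - 4*(-2 + 0)**2) = -(-148 - 4*(-2)**2) = -(-148 - 4*4) = -(-148 - 16) = -1*(-164) = 164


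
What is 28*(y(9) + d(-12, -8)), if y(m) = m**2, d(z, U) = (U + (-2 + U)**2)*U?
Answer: -18340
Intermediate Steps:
d(z, U) = U*(U + (-2 + U)**2)
28*(y(9) + d(-12, -8)) = 28*(9**2 - 8*(-8 + (-2 - 8)**2)) = 28*(81 - 8*(-8 + (-10)**2)) = 28*(81 - 8*(-8 + 100)) = 28*(81 - 8*92) = 28*(81 - 736) = 28*(-655) = -18340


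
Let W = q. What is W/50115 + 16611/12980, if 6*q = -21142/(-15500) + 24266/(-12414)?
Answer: 193765234974919/151410307083750 ≈ 1.2797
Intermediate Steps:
q = -916663/9310500 (q = (-21142/(-15500) + 24266/(-12414))/6 = (-21142*(-1/15500) + 24266*(-1/12414))/6 = (341/250 - 12133/6207)/6 = (⅙)*(-916663/1551750) = -916663/9310500 ≈ -0.098455)
W = -916663/9310500 ≈ -0.098455
W/50115 + 16611/12980 = -916663/9310500/50115 + 16611/12980 = -916663/9310500*1/50115 + 16611*(1/12980) = -916663/466595707500 + 16611/12980 = 193765234974919/151410307083750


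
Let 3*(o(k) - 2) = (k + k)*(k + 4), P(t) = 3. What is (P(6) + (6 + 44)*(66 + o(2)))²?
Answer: 14462809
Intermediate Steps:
o(k) = 2 + 2*k*(4 + k)/3 (o(k) = 2 + ((k + k)*(k + 4))/3 = 2 + ((2*k)*(4 + k))/3 = 2 + (2*k*(4 + k))/3 = 2 + 2*k*(4 + k)/3)
(P(6) + (6 + 44)*(66 + o(2)))² = (3 + (6 + 44)*(66 + (2 + (⅔)*2² + (8/3)*2)))² = (3 + 50*(66 + (2 + (⅔)*4 + 16/3)))² = (3 + 50*(66 + (2 + 8/3 + 16/3)))² = (3 + 50*(66 + 10))² = (3 + 50*76)² = (3 + 3800)² = 3803² = 14462809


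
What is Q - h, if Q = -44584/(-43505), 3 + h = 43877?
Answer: -1908693786/43505 ≈ -43873.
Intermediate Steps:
h = 43874 (h = -3 + 43877 = 43874)
Q = 44584/43505 (Q = -44584*(-1/43505) = 44584/43505 ≈ 1.0248)
Q - h = 44584/43505 - 1*43874 = 44584/43505 - 43874 = -1908693786/43505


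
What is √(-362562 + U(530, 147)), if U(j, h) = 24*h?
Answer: I*√359034 ≈ 599.19*I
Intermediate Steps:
√(-362562 + U(530, 147)) = √(-362562 + 24*147) = √(-362562 + 3528) = √(-359034) = I*√359034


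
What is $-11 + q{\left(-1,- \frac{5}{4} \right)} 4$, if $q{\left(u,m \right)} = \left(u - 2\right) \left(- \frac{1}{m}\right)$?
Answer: $- \frac{103}{5} \approx -20.6$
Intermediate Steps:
$q{\left(u,m \right)} = - \frac{-2 + u}{m}$ ($q{\left(u,m \right)} = \left(-2 + u\right) \left(- \frac{1}{m}\right) = - \frac{-2 + u}{m}$)
$-11 + q{\left(-1,- \frac{5}{4} \right)} 4 = -11 + \frac{2 - -1}{\left(-5\right) \frac{1}{4}} \cdot 4 = -11 + \frac{2 + 1}{\left(-5\right) \frac{1}{4}} \cdot 4 = -11 + \frac{1}{- \frac{5}{4}} \cdot 3 \cdot 4 = -11 + \left(- \frac{4}{5}\right) 3 \cdot 4 = -11 - \frac{48}{5} = - \frac{103}{5}$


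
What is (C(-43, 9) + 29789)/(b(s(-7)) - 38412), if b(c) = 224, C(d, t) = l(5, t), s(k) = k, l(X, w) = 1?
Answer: -14895/19094 ≈ -0.78009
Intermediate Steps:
C(d, t) = 1
(C(-43, 9) + 29789)/(b(s(-7)) - 38412) = (1 + 29789)/(224 - 38412) = 29790/(-38188) = 29790*(-1/38188) = -14895/19094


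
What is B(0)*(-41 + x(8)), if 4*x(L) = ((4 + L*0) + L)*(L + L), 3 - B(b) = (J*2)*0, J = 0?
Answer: 21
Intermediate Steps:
B(b) = 3 (B(b) = 3 - 0*2*0 = 3 - 0*0 = 3 - 1*0 = 3 + 0 = 3)
x(L) = L*(4 + L)/2 (x(L) = (((4 + L*0) + L)*(L + L))/4 = (((4 + 0) + L)*(2*L))/4 = ((4 + L)*(2*L))/4 = (2*L*(4 + L))/4 = L*(4 + L)/2)
B(0)*(-41 + x(8)) = 3*(-41 + (1/2)*8*(4 + 8)) = 3*(-41 + (1/2)*8*12) = 3*(-41 + 48) = 3*7 = 21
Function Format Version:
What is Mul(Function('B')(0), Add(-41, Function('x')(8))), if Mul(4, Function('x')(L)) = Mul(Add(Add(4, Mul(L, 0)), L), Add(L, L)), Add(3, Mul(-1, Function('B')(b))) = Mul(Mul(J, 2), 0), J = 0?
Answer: 21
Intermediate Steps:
Function('B')(b) = 3 (Function('B')(b) = Add(3, Mul(-1, Mul(Mul(0, 2), 0))) = Add(3, Mul(-1, Mul(0, 0))) = Add(3, Mul(-1, 0)) = Add(3, 0) = 3)
Function('x')(L) = Mul(Rational(1, 2), L, Add(4, L)) (Function('x')(L) = Mul(Rational(1, 4), Mul(Add(Add(4, Mul(L, 0)), L), Add(L, L))) = Mul(Rational(1, 4), Mul(Add(Add(4, 0), L), Mul(2, L))) = Mul(Rational(1, 4), Mul(Add(4, L), Mul(2, L))) = Mul(Rational(1, 4), Mul(2, L, Add(4, L))) = Mul(Rational(1, 2), L, Add(4, L)))
Mul(Function('B')(0), Add(-41, Function('x')(8))) = Mul(3, Add(-41, Mul(Rational(1, 2), 8, Add(4, 8)))) = Mul(3, Add(-41, Mul(Rational(1, 2), 8, 12))) = Mul(3, Add(-41, 48)) = Mul(3, 7) = 21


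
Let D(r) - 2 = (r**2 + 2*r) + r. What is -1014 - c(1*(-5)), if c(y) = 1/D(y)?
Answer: -12169/12 ≈ -1014.1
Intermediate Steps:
D(r) = 2 + r**2 + 3*r (D(r) = 2 + ((r**2 + 2*r) + r) = 2 + (r**2 + 3*r) = 2 + r**2 + 3*r)
c(y) = 1/(2 + y**2 + 3*y)
-1014 - c(1*(-5)) = -1014 - 1/(2 + (1*(-5))**2 + 3*(1*(-5))) = -1014 - 1/(2 + (-5)**2 + 3*(-5)) = -1014 - 1/(2 + 25 - 15) = -1014 - 1/12 = -12169/12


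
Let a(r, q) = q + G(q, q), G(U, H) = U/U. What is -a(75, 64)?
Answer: -65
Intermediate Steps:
G(U, H) = 1
a(r, q) = 1 + q (a(r, q) = q + 1 = 1 + q)
-a(75, 64) = -(1 + 64) = -1*65 = -65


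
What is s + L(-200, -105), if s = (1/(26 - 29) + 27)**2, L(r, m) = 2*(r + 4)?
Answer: 2872/9 ≈ 319.11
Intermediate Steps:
L(r, m) = 8 + 2*r (L(r, m) = 2*(4 + r) = 8 + 2*r)
s = 6400/9 (s = (1/(-3) + 27)**2 = (-1/3 + 27)**2 = (80/3)**2 = 6400/9 ≈ 711.11)
s + L(-200, -105) = 6400/9 + (8 + 2*(-200)) = 6400/9 + (8 - 400) = 6400/9 - 392 = 2872/9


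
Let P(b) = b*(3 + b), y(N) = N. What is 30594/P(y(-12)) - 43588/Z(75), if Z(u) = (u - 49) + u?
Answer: -269585/1818 ≈ -148.29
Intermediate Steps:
Z(u) = -49 + 2*u (Z(u) = (-49 + u) + u = -49 + 2*u)
30594/P(y(-12)) - 43588/Z(75) = 30594/((-12*(3 - 12))) - 43588/(-49 + 2*75) = 30594/((-12*(-9))) - 43588/(-49 + 150) = 30594/108 - 43588/101 = 30594*(1/108) - 43588*1/101 = 5099/18 - 43588/101 = -269585/1818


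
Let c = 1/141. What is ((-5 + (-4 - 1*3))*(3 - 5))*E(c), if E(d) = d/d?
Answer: 24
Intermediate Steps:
c = 1/141 ≈ 0.0070922
E(d) = 1
((-5 + (-4 - 1*3))*(3 - 5))*E(c) = ((-5 + (-4 - 1*3))*(3 - 5))*1 = ((-5 + (-4 - 3))*(-2))*1 = ((-5 - 7)*(-2))*1 = -12*(-2)*1 = 24*1 = 24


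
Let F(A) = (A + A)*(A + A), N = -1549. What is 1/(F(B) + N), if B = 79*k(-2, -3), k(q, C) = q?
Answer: 1/98307 ≈ 1.0172e-5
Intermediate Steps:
B = -158 (B = 79*(-2) = -158)
F(A) = 4*A**2 (F(A) = (2*A)*(2*A) = 4*A**2)
1/(F(B) + N) = 1/(4*(-158)**2 - 1549) = 1/(4*24964 - 1549) = 1/(99856 - 1549) = 1/98307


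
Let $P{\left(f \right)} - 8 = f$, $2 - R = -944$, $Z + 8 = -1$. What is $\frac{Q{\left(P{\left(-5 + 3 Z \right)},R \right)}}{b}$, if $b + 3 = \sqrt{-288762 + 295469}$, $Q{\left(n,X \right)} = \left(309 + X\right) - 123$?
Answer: $\frac{1698}{3349} + \frac{566 \sqrt{6707}}{3349} \approx 14.348$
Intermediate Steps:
$Z = -9$ ($Z = -8 - 1 = -9$)
$R = 946$ ($R = 2 - -944 = 2 + 944 = 946$)
$P{\left(f \right)} = 8 + f$
$Q{\left(n,X \right)} = 186 + X$
$b = -3 + \sqrt{6707}$ ($b = -3 + \sqrt{-288762 + 295469} = -3 + \sqrt{6707} \approx 78.896$)
$\frac{Q{\left(P{\left(-5 + 3 Z \right)},R \right)}}{b} = \frac{186 + 946}{-3 + \sqrt{6707}} = \frac{1132}{-3 + \sqrt{6707}}$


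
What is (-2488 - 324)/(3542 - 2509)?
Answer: -2812/1033 ≈ -2.7222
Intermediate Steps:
(-2488 - 324)/(3542 - 2509) = -2812/1033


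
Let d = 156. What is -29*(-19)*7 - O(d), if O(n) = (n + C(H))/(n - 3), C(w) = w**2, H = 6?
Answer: 196643/51 ≈ 3855.7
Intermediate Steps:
O(n) = (36 + n)/(-3 + n) (O(n) = (n + 6**2)/(n - 3) = (n + 36)/(-3 + n) = (36 + n)/(-3 + n))
-29*(-19)*7 - O(d) = -29*(-19)*7 - (36 + 156)/(-3 + 156) = 551*7 - 192/153 = 3857 - 192/153 = 3857 - 1*64/51 = 3857 - 64/51 = 196643/51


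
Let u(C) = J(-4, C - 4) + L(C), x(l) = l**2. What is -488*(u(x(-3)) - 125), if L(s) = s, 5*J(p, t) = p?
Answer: 284992/5 ≈ 56998.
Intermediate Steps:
J(p, t) = p/5
u(C) = -4/5 + C (u(C) = (1/5)*(-4) + C = -4/5 + C)
-488*(u(x(-3)) - 125) = -488*((-4/5 + (-3)**2) - 125) = -488*((-4/5 + 9) - 125) = -488*(41/5 - 125) = -488*(-584/5) = 284992/5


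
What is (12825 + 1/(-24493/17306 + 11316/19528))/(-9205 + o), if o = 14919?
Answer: 226391915377/100875173132 ≈ 2.2443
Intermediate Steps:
(12825 + 1/(-24493/17306 + 11316/19528))/(-9205 + o) = (12825 + 1/(-24493/17306 + 11316/19528))/(-9205 + 14919) = (12825 + 1/(-24493*1/17306 + 11316*(1/19528)))/5714 = (12825 + 1/(-24493/17306 + 2829/4882))*(1/5714) = (12825 + 1/(-17654038/21121973))*(1/5714) = (12825 - 21121973/17654038)*(1/5714) = (226391915377/17654038)*(1/5714) = 226391915377/100875173132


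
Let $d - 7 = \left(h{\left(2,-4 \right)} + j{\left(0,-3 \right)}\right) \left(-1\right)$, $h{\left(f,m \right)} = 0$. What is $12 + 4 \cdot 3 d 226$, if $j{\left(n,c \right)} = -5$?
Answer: $32556$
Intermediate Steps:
$d = 12$ ($d = 7 + \left(0 - 5\right) \left(-1\right) = 7 - -5 = 7 + 5 = 12$)
$12 + 4 \cdot 3 d 226 = 12 + 4 \cdot 3 \cdot 12 \cdot 226 = 12 + 12 \cdot 12 \cdot 226 = 12 + 144 \cdot 226 = 12 + 32544 = 32556$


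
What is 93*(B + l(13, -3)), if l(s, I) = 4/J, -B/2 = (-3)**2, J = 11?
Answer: -18042/11 ≈ -1640.2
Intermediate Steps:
B = -18 (B = -2*(-3)**2 = -2*9 = -18)
l(s, I) = 4/11
93*(B + l(13, -3)) = 93*(-18 + 4/11) = 93*(-194/11) = -18042/11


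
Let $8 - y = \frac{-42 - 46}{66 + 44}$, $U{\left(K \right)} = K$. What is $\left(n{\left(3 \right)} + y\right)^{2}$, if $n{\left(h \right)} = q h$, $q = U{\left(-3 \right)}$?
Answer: $\frac{1}{25} \approx 0.04$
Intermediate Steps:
$q = -3$
$n{\left(h \right)} = - 3 h$
$y = \frac{44}{5}$ ($y = 8 - \frac{-42 - 46}{66 + 44} = 8 - - \frac{88}{110} = 8 - \left(-88\right) \frac{1}{110} = 8 - - \frac{4}{5} = 8 + \frac{4}{5} = \frac{44}{5} \approx 8.8$)
$\left(n{\left(3 \right)} + y\right)^{2} = \left(\left(-3\right) 3 + \frac{44}{5}\right)^{2} = \left(-9 + \frac{44}{5}\right)^{2} = \left(- \frac{1}{5}\right)^{2} = \frac{1}{25}$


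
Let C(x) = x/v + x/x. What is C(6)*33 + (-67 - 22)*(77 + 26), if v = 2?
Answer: -9035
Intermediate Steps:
C(x) = 1 + x/2 (C(x) = x/2 + x/x = x*(½) + 1 = x/2 + 1 = 1 + x/2)
C(6)*33 + (-67 - 22)*(77 + 26) = (1 + (½)*6)*33 + (-67 - 22)*(77 + 26) = (1 + 3)*33 - 89*103 = 4*33 - 9167 = 132 - 9167 = -9035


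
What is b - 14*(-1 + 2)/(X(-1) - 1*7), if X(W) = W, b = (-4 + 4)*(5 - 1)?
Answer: 7/4 ≈ 1.7500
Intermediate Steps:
b = 0 (b = 0*4 = 0)
b - 14*(-1 + 2)/(X(-1) - 1*7) = 0 - 14*(-1 + 2)/(-1 - 1*7) = 0 - 14/(-1 - 7) = 0 - 14/(-8) = 0 - 14*(-1)/8 = 0 - 14*(-1/8) = 0 + 7/4 = 7/4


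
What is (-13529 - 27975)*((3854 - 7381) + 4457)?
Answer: -38598720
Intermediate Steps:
(-13529 - 27975)*((3854 - 7381) + 4457) = -41504*(-3527 + 4457) = -41504*930 = -38598720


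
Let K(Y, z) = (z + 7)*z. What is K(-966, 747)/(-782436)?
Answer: -93873/130406 ≈ -0.71985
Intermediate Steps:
K(Y, z) = z*(7 + z) (K(Y, z) = (7 + z)*z = z*(7 + z))
K(-966, 747)/(-782436) = (747*(7 + 747))/(-782436) = (747*754)*(-1/782436) = 563238*(-1/782436) = -93873/130406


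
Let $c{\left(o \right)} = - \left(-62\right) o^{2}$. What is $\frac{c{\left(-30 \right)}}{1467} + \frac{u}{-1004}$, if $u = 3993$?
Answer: $\frac{5573941}{163652} \approx 34.06$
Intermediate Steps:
$c{\left(o \right)} = 62 o^{2}$
$\frac{c{\left(-30 \right)}}{1467} + \frac{u}{-1004} = \frac{62 \left(-30\right)^{2}}{1467} + \frac{3993}{-1004} = 62 \cdot 900 \cdot \frac{1}{1467} + 3993 \left(- \frac{1}{1004}\right) = 55800 \cdot \frac{1}{1467} - \frac{3993}{1004} = \frac{6200}{163} - \frac{3993}{1004} = \frac{5573941}{163652}$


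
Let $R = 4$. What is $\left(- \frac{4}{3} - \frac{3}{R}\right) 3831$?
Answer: $- \frac{31925}{4} \approx -7981.3$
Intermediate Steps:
$\left(- \frac{4}{3} - \frac{3}{R}\right) 3831 = \left(- \frac{4}{3} - \frac{3}{4}\right) 3831 = \left(- \frac{25}{12}\right) 3831 = - \frac{31925}{4}$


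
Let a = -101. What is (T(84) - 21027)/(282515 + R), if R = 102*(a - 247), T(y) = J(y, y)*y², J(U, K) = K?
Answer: 571677/247019 ≈ 2.3143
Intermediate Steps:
T(y) = y³ (T(y) = y*y² = y³)
R = -35496 (R = 102*(-101 - 247) = 102*(-348) = -35496)
(T(84) - 21027)/(282515 + R) = (84³ - 21027)/(282515 - 35496) = (592704 - 21027)/247019 = 571677*(1/247019) = 571677/247019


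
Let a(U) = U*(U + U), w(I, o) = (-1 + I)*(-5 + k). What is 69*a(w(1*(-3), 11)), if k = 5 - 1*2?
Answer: 8832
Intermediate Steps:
k = 3 (k = 5 - 2 = 3)
w(I, o) = 2 - 2*I (w(I, o) = (-1 + I)*(-5 + 3) = (-1 + I)*(-2) = 2 - 2*I)
a(U) = 2*U**2 (a(U) = U*(2*U) = 2*U**2)
69*a(w(1*(-3), 11)) = 69*(2*(2 - 2*(-3))**2) = 69*(2*(2 + 6)**2) = 69*(2*8**2) = 69*(2*64) = 69*128 = 8832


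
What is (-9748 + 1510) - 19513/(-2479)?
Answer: -20402489/2479 ≈ -8230.1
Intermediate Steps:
(-9748 + 1510) - 19513/(-2479) = -8238 - 19513*(-1/2479) = -8238 + 19513/2479 = -20402489/2479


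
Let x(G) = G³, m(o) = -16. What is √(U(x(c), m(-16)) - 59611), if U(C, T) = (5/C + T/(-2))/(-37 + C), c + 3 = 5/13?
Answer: I*√1158476687699799668662/139405508 ≈ 244.15*I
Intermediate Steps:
c = -34/13 (c = -3 + 5/13 = -34/13 ≈ -2.6154)
U(C, T) = (5/C - T/2)/(-37 + C) (U(C, T) = (5/C + T*(-½))/(-37 + C) = (5/C - T/2)/(-37 + C))
√(U(x(c), m(-16)) - 59611) = √((10 - 1*(-34/13)³*(-16))/(2*((-34/13)³)*(-37 + (-34/13)³)) - 59611) = √((10 - 1*(-39304/2197)*(-16))/(2*(-39304/2197)*(-37 - 39304/2197)) - 59611) = √((½)*(-2197/39304)*(10 - 628864/2197)/(-120593/2197) - 59611) = √((½)*(-2197/39304)*(-2197/120593)*(-606894/2197) - 59611) = √(-666673059/4739787272 - 59611) = √(-282544125744251/4739787272) = I*√1158476687699799668662/139405508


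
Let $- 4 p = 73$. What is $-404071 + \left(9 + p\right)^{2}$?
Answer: $- \frac{6463767}{16} \approx -4.0399 \cdot 10^{5}$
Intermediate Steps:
$p = - \frac{73}{4}$ ($p = \left(- \frac{1}{4}\right) 73 = - \frac{73}{4} \approx -18.25$)
$-404071 + \left(9 + p\right)^{2} = -404071 + \left(9 - \frac{73}{4}\right)^{2} = -404071 + \left(- \frac{37}{4}\right)^{2} = -404071 + \frac{1369}{16} = - \frac{6463767}{16}$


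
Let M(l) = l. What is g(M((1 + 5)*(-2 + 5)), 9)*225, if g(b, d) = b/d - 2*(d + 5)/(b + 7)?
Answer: 198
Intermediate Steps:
g(b, d) = b/d - 2*(5 + d)/(7 + b)
g(M((1 + 5)*(-2 + 5)), 9)*225 = ((((1 + 5)*(-2 + 5))² - 10*9 - 2*9² + 7*((1 + 5)*(-2 + 5)))/(9*(7 + (1 + 5)*(-2 + 5))))*225 = (((6*3)² - 90 - 2*81 + 7*(6*3))/(9*(7 + 6*3)))*225 = ((18² - 90 - 162 + 7*18)/(9*(7 + 18)))*225 = ((⅑)*(324 - 90 - 162 + 126)/25)*225 = ((⅑)*(1/25)*198)*225 = (22/25)*225 = 198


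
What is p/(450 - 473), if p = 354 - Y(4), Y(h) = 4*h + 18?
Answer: -320/23 ≈ -13.913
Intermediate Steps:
Y(h) = 18 + 4*h
p = 320 (p = 354 - (18 + 4*4) = 354 - (18 + 16) = 354 - 1*34 = 354 - 34 = 320)
p/(450 - 473) = 320/(450 - 473) = 320/(-23) = 320*(-1/23) = -320/23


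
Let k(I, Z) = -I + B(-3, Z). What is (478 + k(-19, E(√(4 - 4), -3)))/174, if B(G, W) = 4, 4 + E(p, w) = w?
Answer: 167/58 ≈ 2.8793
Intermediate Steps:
E(p, w) = -4 + w
k(I, Z) = 4 - I (k(I, Z) = -I + 4 = 4 - I)
(478 + k(-19, E(√(4 - 4), -3)))/174 = (478 + (4 - 1*(-19)))/174 = (478 + (4 + 19))/174 = (478 + 23)/174 = (1/174)*501 = 167/58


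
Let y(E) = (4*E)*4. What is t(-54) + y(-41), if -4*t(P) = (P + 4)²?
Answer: -1281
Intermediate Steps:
t(P) = -(4 + P)²/4 (t(P) = -(P + 4)²/4 = -(4 + P)²/4)
y(E) = 16*E
t(-54) + y(-41) = -(4 - 54)²/4 + 16*(-41) = -¼*(-50)² - 656 = -¼*2500 - 656 = -625 - 656 = -1281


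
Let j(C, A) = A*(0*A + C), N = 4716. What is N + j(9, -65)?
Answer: 4131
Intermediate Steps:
j(C, A) = A*C (j(C, A) = A*(0 + C) = A*C)
N + j(9, -65) = 4716 - 65*9 = 4716 - 585 = 4131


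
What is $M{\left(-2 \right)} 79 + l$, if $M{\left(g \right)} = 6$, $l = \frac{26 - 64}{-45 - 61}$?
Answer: $\frac{25141}{53} \approx 474.36$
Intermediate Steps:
$l = \frac{19}{53}$ ($l = - \frac{38}{-106} = \left(-38\right) \left(- \frac{1}{106}\right) = \frac{19}{53} \approx 0.35849$)
$M{\left(-2 \right)} 79 + l = 6 \cdot 79 + \frac{19}{53} = 474 + \frac{19}{53} = \frac{25141}{53}$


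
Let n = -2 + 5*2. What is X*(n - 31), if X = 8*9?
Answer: -1656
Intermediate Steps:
X = 72
n = 8 (n = -2 + 10 = 8)
X*(n - 31) = 72*(8 - 31) = 72*(-23) = -1656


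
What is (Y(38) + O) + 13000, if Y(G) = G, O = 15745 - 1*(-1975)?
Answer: 30758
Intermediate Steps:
O = 17720 (O = 15745 + 1975 = 17720)
(Y(38) + O) + 13000 = (38 + 17720) + 13000 = 17758 + 13000 = 30758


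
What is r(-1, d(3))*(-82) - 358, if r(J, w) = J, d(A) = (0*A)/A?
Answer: -276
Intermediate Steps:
d(A) = 0 (d(A) = 0/A = 0)
r(-1, d(3))*(-82) - 358 = -1*(-82) - 358 = 82 - 358 = -276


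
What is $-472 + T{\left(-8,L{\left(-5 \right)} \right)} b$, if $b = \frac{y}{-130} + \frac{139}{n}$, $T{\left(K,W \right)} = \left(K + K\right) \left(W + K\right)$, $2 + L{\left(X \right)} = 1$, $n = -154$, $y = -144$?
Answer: $- \frac{2214544}{5005} \approx -442.47$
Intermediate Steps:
$L{\left(X \right)} = -1$ ($L{\left(X \right)} = -2 + 1 = -1$)
$T{\left(K,W \right)} = 2 K \left(K + W\right)$
$b = \frac{2053}{10010}$ ($b = - \frac{144}{-130} + \frac{139}{-154} = \left(-144\right) \left(- \frac{1}{130}\right) + 139 \left(- \frac{1}{154}\right) = \frac{72}{65} - \frac{139}{154} = \frac{2053}{10010} \approx 0.20509$)
$-472 + T{\left(-8,L{\left(-5 \right)} \right)} b = -472 + 2 \left(-8\right) \left(-8 - 1\right) \frac{2053}{10010} = -472 + 2 \left(-8\right) \left(-9\right) \frac{2053}{10010} = -472 + 144 \cdot \frac{2053}{10010} = -472 + \frac{147816}{5005} = - \frac{2214544}{5005}$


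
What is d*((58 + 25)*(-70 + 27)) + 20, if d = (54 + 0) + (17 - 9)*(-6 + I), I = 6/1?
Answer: -192706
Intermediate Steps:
I = 6 (I = 6*1 = 6)
d = 54 (d = (54 + 0) + (17 - 9)*(-6 + 6) = 54 + 8*0 = 54 + 0 = 54)
d*((58 + 25)*(-70 + 27)) + 20 = 54*((58 + 25)*(-70 + 27)) + 20 = 54*(83*(-43)) + 20 = 54*(-3569) + 20 = -192726 + 20 = -192706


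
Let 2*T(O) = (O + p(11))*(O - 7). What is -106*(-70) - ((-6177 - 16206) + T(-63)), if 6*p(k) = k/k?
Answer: 165623/6 ≈ 27604.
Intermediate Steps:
p(k) = ⅙ (p(k) = (k/k)/6 = (⅙)*1 = ⅙)
T(O) = (-7 + O)*(⅙ + O)/2 (T(O) = ((O + ⅙)*(O - 7))/2 = ((⅙ + O)*(-7 + O))/2 = ((-7 + O)*(⅙ + O))/2 = (-7 + O)*(⅙ + O)/2)
-106*(-70) - ((-6177 - 16206) + T(-63)) = -106*(-70) - ((-6177 - 16206) + (-7/12 + (½)*(-63)² - 41/12*(-63))) = 7420 - (-22383 + (-7/12 + (½)*3969 + 861/4)) = 7420 - (-22383 + (-7/12 + 3969/2 + 861/4)) = 7420 - (-22383 + 13195/6) = 7420 - 1*(-121103/6) = 7420 + 121103/6 = 165623/6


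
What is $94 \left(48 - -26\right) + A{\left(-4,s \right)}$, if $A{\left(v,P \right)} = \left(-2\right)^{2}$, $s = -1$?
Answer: $6960$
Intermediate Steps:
$A{\left(v,P \right)} = 4$
$94 \left(48 - -26\right) + A{\left(-4,s \right)} = 94 \left(48 - -26\right) + 4 = 94 \left(48 + 26\right) + 4 = 94 \cdot 74 + 4 = 6956 + 4 = 6960$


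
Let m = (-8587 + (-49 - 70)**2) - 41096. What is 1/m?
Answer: -1/35522 ≈ -2.8152e-5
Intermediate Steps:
m = -35522 (m = (-8587 + (-119)**2) - 41096 = (-8587 + 14161) - 41096 = 5574 - 41096 = -35522)
1/m = 1/(-35522) = -1/35522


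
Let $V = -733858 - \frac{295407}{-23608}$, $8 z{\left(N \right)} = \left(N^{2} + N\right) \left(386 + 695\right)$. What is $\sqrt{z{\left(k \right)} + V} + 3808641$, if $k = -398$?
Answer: $3808641 + \frac{3 \sqrt{319179775667662}}{11804} \approx 3.8132 \cdot 10^{6}$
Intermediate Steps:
$z{\left(N \right)} = \frac{1081 N}{8} + \frac{1081 N^{2}}{8}$ ($z{\left(N \right)} = \frac{\left(N^{2} + N\right) \left(386 + 695\right)}{8} = \frac{\left(N + N^{2}\right) 1081}{8} = \frac{1081 N + 1081 N^{2}}{8} = \frac{1081 N}{8} + \frac{1081 N^{2}}{8}$)
$V = - \frac{17324624257}{23608}$ ($V = -733858 - - \frac{295407}{23608} = -733858 + \frac{295407}{23608} = - \frac{17324624257}{23608} \approx -7.3385 \cdot 10^{5}$)
$\sqrt{z{\left(k \right)} + V} + 3808641 = \sqrt{\frac{1081}{8} \left(-398\right) \left(1 - 398\right) - \frac{17324624257}{23608}} + 3808641 = \sqrt{\frac{1081}{8} \left(-398\right) \left(-397\right) - \frac{17324624257}{23608}} + 3808641 = \sqrt{\frac{85402243}{4} - \frac{17324624257}{23608}} + 3808641 = \sqrt{\frac{486719413929}{23608}} + 3808641 = \frac{3 \sqrt{319179775667662}}{11804} + 3808641 = 3808641 + \frac{3 \sqrt{319179775667662}}{11804}$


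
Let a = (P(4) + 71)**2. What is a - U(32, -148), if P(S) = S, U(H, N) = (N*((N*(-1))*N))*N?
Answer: 479790841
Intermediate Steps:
U(H, N) = -N**4 (U(H, N) = (N*((-N)*N))*N = (N*(-N**2))*N = (-N**3)*N = -N**4)
a = 5625 (a = (4 + 71)**2 = 75**2 = 5625)
a - U(32, -148) = 5625 - (-1)*(-148)**4 = 5625 - (-1)*479785216 = 5625 - 1*(-479785216) = 5625 + 479785216 = 479790841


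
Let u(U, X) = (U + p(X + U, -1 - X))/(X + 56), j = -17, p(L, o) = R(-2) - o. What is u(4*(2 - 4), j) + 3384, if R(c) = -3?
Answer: 43983/13 ≈ 3383.3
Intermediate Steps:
p(L, o) = -3 - o
u(U, X) = (-2 + U + X)/(56 + X) (u(U, X) = (U + (-3 - (-1 - X)))/(X + 56) = (U + (-3 + (1 + X)))/(56 + X) = (U + (-2 + X))/(56 + X) = (-2 + U + X)/(56 + X))
u(4*(2 - 4), j) + 3384 = (-2 + 4*(2 - 4) - 17)/(56 - 17) + 3384 = (-2 + 4*(-2) - 17)/39 + 3384 = (-2 - 8 - 17)/39 + 3384 = (1/39)*(-27) + 3384 = -9/13 + 3384 = 43983/13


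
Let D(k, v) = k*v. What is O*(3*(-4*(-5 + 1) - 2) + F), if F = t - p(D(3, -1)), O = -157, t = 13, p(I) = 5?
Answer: -7850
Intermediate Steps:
F = 8 (F = 13 - 1*5 = 13 - 5 = 8)
O*(3*(-4*(-5 + 1) - 2) + F) = -157*(3*(-4*(-5 + 1) - 2) + 8) = -157*(3*(-4*(-4) - 2) + 8) = -157*(3*(16 - 2) + 8) = -157*(3*14 + 8) = -157*(42 + 8) = -157*50 = -7850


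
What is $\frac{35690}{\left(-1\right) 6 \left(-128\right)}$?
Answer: $\frac{17845}{384} \approx 46.471$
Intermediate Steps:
$\frac{35690}{\left(-1\right) 6 \left(-128\right)} = \frac{35690}{\left(-1\right) \left(-768\right)} = \frac{35690}{768} = 35690 \cdot \frac{1}{768} = \frac{17845}{384}$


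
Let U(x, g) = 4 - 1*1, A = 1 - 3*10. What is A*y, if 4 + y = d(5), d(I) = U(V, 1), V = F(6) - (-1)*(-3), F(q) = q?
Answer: 29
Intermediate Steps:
A = -29 (A = 1 - 30 = -29)
V = 3 (V = 6 - (-1)*(-3) = 6 - 1*3 = 6 - 3 = 3)
U(x, g) = 3 (U(x, g) = 4 - 1 = 3)
d(I) = 3
y = -1 (y = -4 + 3 = -1)
A*y = -29*(-1) = 29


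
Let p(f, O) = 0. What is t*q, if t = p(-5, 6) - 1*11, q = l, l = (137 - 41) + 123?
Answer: -2409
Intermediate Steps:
l = 219 (l = 96 + 123 = 219)
q = 219
t = -11 (t = 0 - 1*11 = 0 - 11 = -11)
t*q = -11*219 = -2409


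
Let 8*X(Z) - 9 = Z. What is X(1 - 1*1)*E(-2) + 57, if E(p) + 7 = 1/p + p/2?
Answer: 759/16 ≈ 47.438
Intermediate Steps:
X(Z) = 9/8 + Z/8
E(p) = -7 + 1/p + p/2 (E(p) = -7 + (1/p + p/2) = -7 + 1/p + p/2)
X(1 - 1*1)*E(-2) + 57 = (9/8 + (1 - 1*1)/8)*(-7 + 1/(-2) + (1/2)*(-2)) + 57 = (9/8 + (1 - 1)/8)*(-7 - 1/2 - 1) + 57 = (9/8 + (1/8)*0)*(-17/2) + 57 = (9/8 + 0)*(-17/2) + 57 = (9/8)*(-17/2) + 57 = -153/16 + 57 = 759/16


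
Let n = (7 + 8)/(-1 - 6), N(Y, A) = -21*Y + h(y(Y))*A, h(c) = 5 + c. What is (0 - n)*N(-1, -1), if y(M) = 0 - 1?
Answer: 255/7 ≈ 36.429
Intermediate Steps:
y(M) = -1
N(Y, A) = -21*Y + 4*A (N(Y, A) = -21*Y + (5 - 1)*A = -21*Y + 4*A)
n = -15/7 (n = 15/(-7) = 15*(-⅐) = -15/7 ≈ -2.1429)
(0 - n)*N(-1, -1) = (0 - 1*(-15/7))*(-21*(-1) + 4*(-1)) = (0 + 15/7)*(21 - 4) = (15/7)*17 = 255/7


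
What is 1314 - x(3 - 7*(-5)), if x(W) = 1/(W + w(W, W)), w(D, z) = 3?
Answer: 53873/41 ≈ 1314.0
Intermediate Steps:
x(W) = 1/(3 + W) (x(W) = 1/(W + 3) = 1/(3 + W))
1314 - x(3 - 7*(-5)) = 1314 - 1/(3 + (3 - 7*(-5))) = 1314 - 1/(3 + (3 + 35)) = 1314 - 1/(3 + 38) = 1314 - 1/41 = 53873/41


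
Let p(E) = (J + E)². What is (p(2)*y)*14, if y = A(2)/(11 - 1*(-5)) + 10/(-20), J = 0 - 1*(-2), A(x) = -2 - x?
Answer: -168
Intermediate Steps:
J = 2 (J = 0 + 2 = 2)
y = -¾ (y = (-2 - 1*2)/(11 - 1*(-5)) + 10/(-20) = (-2 - 2)/(11 + 5) + 10*(-1/20) = -4/16 - ½ = -4*1/16 - ½ = -¼ - ½ = -¾ ≈ -0.75000)
p(E) = (2 + E)²
(p(2)*y)*14 = ((2 + 2)²*(-¾))*14 = (4²*(-¾))*14 = (16*(-¾))*14 = -12*14 = -168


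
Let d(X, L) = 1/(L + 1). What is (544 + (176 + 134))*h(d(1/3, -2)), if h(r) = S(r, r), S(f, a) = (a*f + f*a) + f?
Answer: 854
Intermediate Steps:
d(X, L) = 1/(1 + L)
S(f, a) = f + 2*a*f (S(f, a) = (a*f + a*f) + f = 2*a*f + f = f + 2*a*f)
h(r) = r*(1 + 2*r)
(544 + (176 + 134))*h(d(1/3, -2)) = (544 + (176 + 134))*((1 + 2/(1 - 2))/(1 - 2)) = (544 + 310)*((1 + 2/(-1))/(-1)) = 854*(-(1 + 2*(-1))) = 854*(-(1 - 2)) = 854*(-1*(-1)) = 854*1 = 854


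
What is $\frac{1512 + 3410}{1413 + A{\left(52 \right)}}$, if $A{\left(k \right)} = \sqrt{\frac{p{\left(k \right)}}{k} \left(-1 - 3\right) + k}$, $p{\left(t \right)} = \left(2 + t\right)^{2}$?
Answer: $\frac{90412218}{25957637} - \frac{39376 i \sqrt{455}}{25957637} \approx 3.4831 - 0.032357 i$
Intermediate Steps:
$A{\left(k \right)} = \sqrt{k - \frac{4 \left(2 + k\right)^{2}}{k}}$ ($A{\left(k \right)} = \sqrt{\frac{\left(2 + k\right)^{2}}{k} \left(-1 - 3\right) + k} = \sqrt{\frac{\left(2 + k\right)^{2}}{k} \left(-4\right) + k} = \sqrt{- \frac{4 \left(2 + k\right)^{2}}{k} + k} = \sqrt{k - \frac{4 \left(2 + k\right)^{2}}{k}}$)
$\frac{1512 + 3410}{1413 + A{\left(52 \right)}} = \frac{1512 + 3410}{1413 + \sqrt{-16 - \frac{16}{52} - 156}} = \frac{4922}{1413 + \sqrt{-16 - \frac{4}{13} - 156}} = \frac{4922}{1413 + \sqrt{- \frac{2240}{13}}} = \frac{4922}{1413 + \frac{8 i \sqrt{455}}{13}}$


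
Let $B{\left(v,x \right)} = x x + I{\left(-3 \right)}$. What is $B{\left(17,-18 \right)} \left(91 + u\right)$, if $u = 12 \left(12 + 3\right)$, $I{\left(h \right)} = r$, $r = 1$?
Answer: $88075$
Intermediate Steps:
$I{\left(h \right)} = 1$
$u = 180$ ($u = 12 \cdot 15 = 180$)
$B{\left(v,x \right)} = 1 + x^{2}$ ($B{\left(v,x \right)} = x x + 1 = x^{2} + 1 = 1 + x^{2}$)
$B{\left(17,-18 \right)} \left(91 + u\right) = \left(1 + \left(-18\right)^{2}\right) \left(91 + 180\right) = \left(1 + 324\right) 271 = 325 \cdot 271 = 88075$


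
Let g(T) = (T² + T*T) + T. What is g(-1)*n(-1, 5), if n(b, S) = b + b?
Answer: -2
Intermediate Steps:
g(T) = T + 2*T² (g(T) = (T² + T²) + T = 2*T² + T = T + 2*T²)
n(b, S) = 2*b
g(-1)*n(-1, 5) = (-(1 + 2*(-1)))*(2*(-1)) = -(1 - 2)*(-2) = -1*(-1)*(-2) = 1*(-2) = -2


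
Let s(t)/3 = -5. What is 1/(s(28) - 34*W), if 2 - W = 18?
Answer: 1/529 ≈ 0.0018904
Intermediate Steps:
W = -16 (W = 2 - 1*18 = 2 - 18 = -16)
s(t) = -15 (s(t) = 3*(-5) = -15)
1/(s(28) - 34*W) = 1/(-15 - 34*(-16)) = 1/(-15 + 544) = 1/529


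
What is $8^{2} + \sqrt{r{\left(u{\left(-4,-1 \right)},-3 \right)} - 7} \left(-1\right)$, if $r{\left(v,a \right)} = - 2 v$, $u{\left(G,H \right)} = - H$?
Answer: $64 - 3 i \approx 64.0 - 3.0 i$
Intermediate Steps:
$8^{2} + \sqrt{r{\left(u{\left(-4,-1 \right)},-3 \right)} - 7} \left(-1\right) = 8^{2} + \sqrt{- 2 \left(\left(-1\right) \left(-1\right)\right) - 7} \left(-1\right) = 64 + \sqrt{\left(-2\right) 1 - 7} \left(-1\right) = 64 + \sqrt{-2 - 7} \left(-1\right) = 64 + \sqrt{-9} \left(-1\right) = 64 + 3 i \left(-1\right) = 64 - 3 i$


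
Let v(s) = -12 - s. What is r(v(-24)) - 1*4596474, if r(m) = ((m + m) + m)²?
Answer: -4595178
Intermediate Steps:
r(m) = 9*m² (r(m) = (2*m + m)² = (3*m)² = 9*m²)
r(v(-24)) - 1*4596474 = 9*(-12 - 1*(-24))² - 1*4596474 = 9*(-12 + 24)² - 4596474 = 9*12² - 4596474 = 9*144 - 4596474 = 1296 - 4596474 = -4595178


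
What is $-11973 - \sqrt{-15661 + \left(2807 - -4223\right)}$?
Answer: $-11973 - 3 i \sqrt{959} \approx -11973.0 - 92.903 i$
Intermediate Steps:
$-11973 - \sqrt{-15661 + \left(2807 - -4223\right)} = -11973 - \sqrt{-15661 + \left(2807 + 4223\right)} = -11973 - \sqrt{-15661 + 7030} = -11973 - \sqrt{-8631} = -11973 - 3 i \sqrt{959}$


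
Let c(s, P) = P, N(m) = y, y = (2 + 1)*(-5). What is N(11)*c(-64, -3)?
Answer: 45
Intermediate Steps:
y = -15 (y = 3*(-5) = -15)
N(m) = -15
N(11)*c(-64, -3) = -15*(-3) = 45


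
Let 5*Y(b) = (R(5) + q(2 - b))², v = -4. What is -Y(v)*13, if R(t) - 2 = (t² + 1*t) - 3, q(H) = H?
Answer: -3185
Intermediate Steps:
R(t) = -1 + t + t² (R(t) = 2 + ((t² + 1*t) - 3) = 2 + ((t² + t) - 3) = 2 + ((t + t²) - 3) = 2 + (-3 + t + t²) = -1 + t + t²)
Y(b) = (31 - b)²/5 (Y(b) = ((-1 + 5 + 5²) + (2 - b))²/5 = ((-1 + 5 + 25) + (2 - b))²/5 = (29 + (2 - b))²/5 = (31 - b)²/5)
-Y(v)*13 = -(-31 - 4)²/5*13 = -(-35)²/5*13 = -1225/5*13 = -1*245*13 = -245*13 = -3185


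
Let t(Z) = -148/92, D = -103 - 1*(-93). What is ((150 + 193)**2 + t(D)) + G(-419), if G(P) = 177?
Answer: 2709961/23 ≈ 1.1782e+5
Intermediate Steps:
D = -10 (D = -103 + 93 = -10)
t(Z) = -37/23 (t(Z) = -148*1/92 = -37/23)
((150 + 193)**2 + t(D)) + G(-419) = ((150 + 193)**2 - 37/23) + 177 = (343**2 - 37/23) + 177 = (117649 - 37/23) + 177 = 2705890/23 + 177 = 2709961/23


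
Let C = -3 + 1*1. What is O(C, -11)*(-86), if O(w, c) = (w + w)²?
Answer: -1376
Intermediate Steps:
C = -2 (C = -3 + 1 = -2)
O(w, c) = 4*w² (O(w, c) = (2*w)² = 4*w²)
O(C, -11)*(-86) = (4*(-2)²)*(-86) = (4*4)*(-86) = 16*(-86) = -1376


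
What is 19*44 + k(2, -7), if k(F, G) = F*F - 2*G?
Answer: 854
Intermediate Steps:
k(F, G) = F**2 - 2*G
19*44 + k(2, -7) = 19*44 + (2**2 - 2*(-7)) = 836 + (4 + 14) = 836 + 18 = 854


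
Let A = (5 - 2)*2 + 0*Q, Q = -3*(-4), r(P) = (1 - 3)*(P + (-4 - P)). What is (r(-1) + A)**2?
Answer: 196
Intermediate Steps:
r(P) = 8 (r(P) = -2*(-4) = 8)
Q = 12
A = 6 (A = (5 - 2)*2 + 0*12 = 3*2 + 0 = 6 + 0 = 6)
(r(-1) + A)**2 = (8 + 6)**2 = 14**2 = 196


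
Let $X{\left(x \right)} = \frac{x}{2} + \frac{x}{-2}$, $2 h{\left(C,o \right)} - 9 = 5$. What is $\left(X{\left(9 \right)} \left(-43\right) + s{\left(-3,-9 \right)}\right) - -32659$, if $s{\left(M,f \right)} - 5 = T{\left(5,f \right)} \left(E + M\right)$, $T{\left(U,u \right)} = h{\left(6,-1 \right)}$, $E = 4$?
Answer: $32671$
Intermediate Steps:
$h{\left(C,o \right)} = 7$ ($h{\left(C,o \right)} = \frac{9}{2} + \frac{1}{2} \cdot 5 = \frac{9}{2} + \frac{5}{2} = 7$)
$T{\left(U,u \right)} = 7$
$s{\left(M,f \right)} = 33 + 7 M$ ($s{\left(M,f \right)} = 5 + 7 \left(4 + M\right) = 5 + \left(28 + 7 M\right) = 33 + 7 M$)
$X{\left(x \right)} = 0$ ($X{\left(x \right)} = x \frac{1}{2} + x \left(- \frac{1}{2}\right) = \frac{x}{2} - \frac{x}{2} = 0$)
$\left(X{\left(9 \right)} \left(-43\right) + s{\left(-3,-9 \right)}\right) - -32659 = \left(0 \left(-43\right) + \left(33 + 7 \left(-3\right)\right)\right) - -32659 = \left(0 + \left(33 - 21\right)\right) + 32659 = \left(0 + 12\right) + 32659 = 12 + 32659 = 32671$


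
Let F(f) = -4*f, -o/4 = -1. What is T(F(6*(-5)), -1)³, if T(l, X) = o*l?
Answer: 110592000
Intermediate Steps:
o = 4 (o = -4*(-1) = 4)
T(l, X) = 4*l
T(F(6*(-5)), -1)³ = (4*(-24*(-5)))³ = (4*(-4*(-30)))³ = (4*120)³ = 480³ = 110592000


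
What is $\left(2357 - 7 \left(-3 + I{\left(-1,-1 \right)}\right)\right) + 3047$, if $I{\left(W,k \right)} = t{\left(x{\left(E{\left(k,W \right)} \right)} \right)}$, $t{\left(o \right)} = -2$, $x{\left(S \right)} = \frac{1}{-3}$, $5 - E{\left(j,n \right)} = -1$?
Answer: $5439$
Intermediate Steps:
$E{\left(j,n \right)} = 6$ ($E{\left(j,n \right)} = 5 - -1 = 5 + 1 = 6$)
$x{\left(S \right)} = - \frac{1}{3}$
$I{\left(W,k \right)} = -2$
$\left(2357 - 7 \left(-3 + I{\left(-1,-1 \right)}\right)\right) + 3047 = \left(2357 - 7 \left(-3 - 2\right)\right) + 3047 = \left(2357 - -35\right) + 3047 = \left(2357 + 35\right) + 3047 = 2392 + 3047 = 5439$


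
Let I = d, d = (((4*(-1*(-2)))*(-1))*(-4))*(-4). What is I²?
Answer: 16384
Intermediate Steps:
d = -128 (d = (((4*2)*(-1))*(-4))*(-4) = ((8*(-1))*(-4))*(-4) = -8*(-4)*(-4) = 32*(-4) = -128)
I = -128
I² = (-128)² = 16384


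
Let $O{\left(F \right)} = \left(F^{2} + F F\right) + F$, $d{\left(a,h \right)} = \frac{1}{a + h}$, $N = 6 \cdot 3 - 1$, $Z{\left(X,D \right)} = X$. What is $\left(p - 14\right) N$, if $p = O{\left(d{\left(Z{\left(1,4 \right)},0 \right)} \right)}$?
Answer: $-187$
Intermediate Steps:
$N = 17$ ($N = 18 - 1 = 17$)
$O{\left(F \right)} = F + 2 F^{2}$ ($O{\left(F \right)} = \left(F^{2} + F^{2}\right) + F = 2 F^{2} + F = F + 2 F^{2}$)
$p = 3$ ($p = \frac{1 + \frac{2}{1 + 0}}{1 + 0} = \frac{1 + \frac{2}{1}}{1} = 1 \left(1 + 2 \cdot 1\right) = 1 \left(1 + 2\right) = 1 \cdot 3 = 3$)
$\left(p - 14\right) N = \left(3 - 14\right) 17 = \left(-11\right) 17 = -187$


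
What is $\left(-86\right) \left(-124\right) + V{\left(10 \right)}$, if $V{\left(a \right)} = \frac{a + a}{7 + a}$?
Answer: $\frac{181308}{17} \approx 10665.0$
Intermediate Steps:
$V{\left(a \right)} = \frac{2 a}{7 + a}$
$\left(-86\right) \left(-124\right) + V{\left(10 \right)} = \left(-86\right) \left(-124\right) + 2 \cdot 10 \frac{1}{7 + 10} = 10664 + 2 \cdot 10 \cdot \frac{1}{17} = 10664 + \frac{20}{17} = \frac{181308}{17}$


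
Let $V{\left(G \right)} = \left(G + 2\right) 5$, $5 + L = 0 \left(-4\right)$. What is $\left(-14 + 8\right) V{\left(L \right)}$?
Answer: $90$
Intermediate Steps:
$L = -5$ ($L = -5 + 0 \left(-4\right) = -5 + 0 = -5$)
$V{\left(G \right)} = 10 + 5 G$ ($V{\left(G \right)} = \left(2 + G\right) 5 = 10 + 5 G$)
$\left(-14 + 8\right) V{\left(L \right)} = \left(-14 + 8\right) \left(10 + 5 \left(-5\right)\right) = - 6 \left(10 - 25\right) = \left(-6\right) \left(-15\right) = 90$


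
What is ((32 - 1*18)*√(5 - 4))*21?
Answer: 294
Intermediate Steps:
((32 - 1*18)*√(5 - 4))*21 = ((32 - 18)*√1)*21 = (14*1)*21 = 14*21 = 294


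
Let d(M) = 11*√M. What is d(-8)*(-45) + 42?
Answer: 42 - 990*I*√2 ≈ 42.0 - 1400.1*I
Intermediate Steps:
d(-8)*(-45) + 42 = (11*√(-8))*(-45) + 42 = (11*(2*I*√2))*(-45) + 42 = (22*I*√2)*(-45) + 42 = -990*I*√2 + 42 = 42 - 990*I*√2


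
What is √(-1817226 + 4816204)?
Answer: √2998978 ≈ 1731.8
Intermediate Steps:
√(-1817226 + 4816204) = √2998978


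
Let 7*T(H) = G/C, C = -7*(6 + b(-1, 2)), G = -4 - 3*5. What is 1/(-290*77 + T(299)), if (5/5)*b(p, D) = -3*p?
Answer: -441/9847511 ≈ -4.4783e-5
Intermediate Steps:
G = -19 (G = -4 - 15 = -19)
b(p, D) = -3*p
C = -63 (C = -7*(6 - 3*(-1)) = -7*(6 + 3) = -7*9 = -63)
T(H) = 19/441 (T(H) = (-19/(-63))/7 = (-19*(-1/63))/7 = (1/7)*(19/63) = 19/441)
1/(-290*77 + T(299)) = 1/(-290*77 + 19/441) = 1/(-22330 + 19/441) = 1/(-9847511/441) = -441/9847511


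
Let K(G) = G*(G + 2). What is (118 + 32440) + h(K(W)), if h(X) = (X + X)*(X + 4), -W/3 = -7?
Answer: 503000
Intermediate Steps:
W = 21 (W = -3*(-7) = 21)
K(G) = G*(2 + G)
h(X) = 2*X*(4 + X) (h(X) = (2*X)*(4 + X) = 2*X*(4 + X))
(118 + 32440) + h(K(W)) = (118 + 32440) + 2*(21*(2 + 21))*(4 + 21*(2 + 21)) = 32558 + 2*(21*23)*(4 + 21*23) = 32558 + 2*483*(4 + 483) = 32558 + 2*483*487 = 32558 + 470442 = 503000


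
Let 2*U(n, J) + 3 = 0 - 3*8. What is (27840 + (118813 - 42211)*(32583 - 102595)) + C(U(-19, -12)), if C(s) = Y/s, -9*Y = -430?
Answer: -1303216627172/243 ≈ -5.3630e+9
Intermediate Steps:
Y = 430/9 (Y = -1/9*(-430) = 430/9 ≈ 47.778)
U(n, J) = -27/2 (U(n, J) = -3/2 + (0 - 3*8)/2 = -3/2 + (0 - 24)/2 = -3/2 + (1/2)*(-24) = -3/2 - 12 = -27/2)
C(s) = 430/(9*s)
(27840 + (118813 - 42211)*(32583 - 102595)) + C(U(-19, -12)) = (27840 + (118813 - 42211)*(32583 - 102595)) + 430/(9*(-27/2)) = (27840 + 76602*(-70012)) + (430/9)*(-2/27) = (27840 - 5363059224) - 860/243 = -5363031384 - 860/243 = -1303216627172/243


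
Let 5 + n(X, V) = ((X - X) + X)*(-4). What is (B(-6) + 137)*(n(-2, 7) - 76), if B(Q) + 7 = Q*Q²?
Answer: 6278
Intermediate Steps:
B(Q) = -7 + Q³ (B(Q) = -7 + Q*Q² = -7 + Q³)
n(X, V) = -5 - 4*X (n(X, V) = -5 + ((X - X) + X)*(-4) = -5 + (0 + X)*(-4) = -5 + X*(-4) = -5 - 4*X)
(B(-6) + 137)*(n(-2, 7) - 76) = ((-7 + (-6)³) + 137)*((-5 - 4*(-2)) - 76) = ((-7 - 216) + 137)*((-5 + 8) - 76) = (-223 + 137)*(3 - 76) = -86*(-73) = 6278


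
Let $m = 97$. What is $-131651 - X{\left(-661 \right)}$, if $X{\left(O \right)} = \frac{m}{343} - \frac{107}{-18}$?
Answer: $- \frac{812851721}{6174} \approx -1.3166 \cdot 10^{5}$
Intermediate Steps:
$X{\left(O \right)} = \frac{38447}{6174}$ ($X{\left(O \right)} = \frac{97}{343} - \frac{107}{-18} = 97 \cdot \frac{1}{343} - - \frac{107}{18} = \frac{97}{343} + \frac{107}{18} = \frac{38447}{6174}$)
$-131651 - X{\left(-661 \right)} = -131651 - \frac{38447}{6174} = - \frac{812851721}{6174}$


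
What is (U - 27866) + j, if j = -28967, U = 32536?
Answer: -24297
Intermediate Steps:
(U - 27866) + j = (32536 - 27866) - 28967 = 4670 - 28967 = -24297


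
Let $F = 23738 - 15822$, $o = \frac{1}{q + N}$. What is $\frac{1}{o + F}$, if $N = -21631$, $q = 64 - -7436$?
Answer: $\frac{14131}{111860995} \approx 0.00012633$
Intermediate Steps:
$q = 7500$ ($q = 64 + 7436 = 7500$)
$o = - \frac{1}{14131}$ ($o = \frac{1}{7500 - 21631} = \frac{1}{-14131} = - \frac{1}{14131} \approx -7.0766 \cdot 10^{-5}$)
$F = 7916$
$\frac{1}{o + F} = \frac{1}{- \frac{1}{14131} + 7916} = \frac{1}{\frac{111860995}{14131}} = \frac{14131}{111860995}$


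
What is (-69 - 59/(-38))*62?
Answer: -79453/19 ≈ -4181.7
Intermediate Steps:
(-69 - 59/(-38))*62 = (-69 - 59*(-1/38))*62 = (-69 + 59/38)*62 = -2563/38*62 = -79453/19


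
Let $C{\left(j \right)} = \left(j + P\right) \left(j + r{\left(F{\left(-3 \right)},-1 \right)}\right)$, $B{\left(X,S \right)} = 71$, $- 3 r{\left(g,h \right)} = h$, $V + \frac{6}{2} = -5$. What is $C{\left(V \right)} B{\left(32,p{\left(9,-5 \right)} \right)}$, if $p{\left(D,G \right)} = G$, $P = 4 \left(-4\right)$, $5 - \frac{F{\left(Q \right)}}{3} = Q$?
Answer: $13064$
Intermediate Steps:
$V = -8$ ($V = -3 - 5 = -8$)
$F{\left(Q \right)} = 15 - 3 Q$
$P = -16$
$r{\left(g,h \right)} = - \frac{h}{3}$
$C{\left(j \right)} = \left(-16 + j\right) \left(\frac{1}{3} + j\right)$ ($C{\left(j \right)} = \left(j - 16\right) \left(j - - \frac{1}{3}\right) = \left(-16 + j\right) \left(j + \frac{1}{3}\right) = \left(-16 + j\right) \left(\frac{1}{3} + j\right)$)
$C{\left(V \right)} B{\left(32,p{\left(9,-5 \right)} \right)} = \left(- \frac{16}{3} + \left(-8\right)^{2} - - \frac{376}{3}\right) 71 = \left(- \frac{16}{3} + 64 + \frac{376}{3}\right) 71 = 184 \cdot 71 = 13064$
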